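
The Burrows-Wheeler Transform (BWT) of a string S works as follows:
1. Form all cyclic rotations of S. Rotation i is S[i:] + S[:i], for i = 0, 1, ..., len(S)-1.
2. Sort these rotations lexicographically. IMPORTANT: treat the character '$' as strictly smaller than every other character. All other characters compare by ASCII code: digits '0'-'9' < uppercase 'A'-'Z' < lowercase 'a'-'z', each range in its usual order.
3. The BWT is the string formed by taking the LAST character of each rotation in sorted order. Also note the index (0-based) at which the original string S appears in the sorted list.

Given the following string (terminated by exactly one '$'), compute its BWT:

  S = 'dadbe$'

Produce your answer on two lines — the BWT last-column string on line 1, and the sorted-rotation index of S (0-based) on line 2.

All 6 rotations (rotation i = S[i:]+S[:i]):
  rot[0] = dadbe$
  rot[1] = adbe$d
  rot[2] = dbe$da
  rot[3] = be$dad
  rot[4] = e$dadb
  rot[5] = $dadbe
Sorted (with $ < everything):
  sorted[0] = $dadbe  (last char: 'e')
  sorted[1] = adbe$d  (last char: 'd')
  sorted[2] = be$dad  (last char: 'd')
  sorted[3] = dadbe$  (last char: '$')
  sorted[4] = dbe$da  (last char: 'a')
  sorted[5] = e$dadb  (last char: 'b')
Last column: edd$ab
Original string S is at sorted index 3

Answer: edd$ab
3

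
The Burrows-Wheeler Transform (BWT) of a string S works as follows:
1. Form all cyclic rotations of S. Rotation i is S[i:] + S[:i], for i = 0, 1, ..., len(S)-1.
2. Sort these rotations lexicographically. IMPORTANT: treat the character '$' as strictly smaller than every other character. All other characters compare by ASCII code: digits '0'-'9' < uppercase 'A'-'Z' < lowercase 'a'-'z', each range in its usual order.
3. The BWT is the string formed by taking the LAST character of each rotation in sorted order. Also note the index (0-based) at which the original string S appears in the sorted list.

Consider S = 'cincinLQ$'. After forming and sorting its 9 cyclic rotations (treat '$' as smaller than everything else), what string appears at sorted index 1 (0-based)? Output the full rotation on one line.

All 9 rotations (rotation i = S[i:]+S[:i]):
  rot[0] = cincinLQ$
  rot[1] = incinLQ$c
  rot[2] = ncinLQ$ci
  rot[3] = cinLQ$cin
  rot[4] = inLQ$cinc
  rot[5] = nLQ$cinci
  rot[6] = LQ$cincin
  rot[7] = Q$cincinL
  rot[8] = $cincinLQ
Sorted (with $ < everything):
  sorted[0] = $cincinLQ
  sorted[1] = LQ$cincin
  sorted[2] = Q$cincinL
  sorted[3] = cinLQ$cin
  sorted[4] = cincinLQ$
  sorted[5] = inLQ$cinc
  sorted[6] = incinLQ$c
  sorted[7] = nLQ$cinci
  sorted[8] = ncinLQ$ci
sorted[1] = LQ$cincin

Answer: LQ$cincin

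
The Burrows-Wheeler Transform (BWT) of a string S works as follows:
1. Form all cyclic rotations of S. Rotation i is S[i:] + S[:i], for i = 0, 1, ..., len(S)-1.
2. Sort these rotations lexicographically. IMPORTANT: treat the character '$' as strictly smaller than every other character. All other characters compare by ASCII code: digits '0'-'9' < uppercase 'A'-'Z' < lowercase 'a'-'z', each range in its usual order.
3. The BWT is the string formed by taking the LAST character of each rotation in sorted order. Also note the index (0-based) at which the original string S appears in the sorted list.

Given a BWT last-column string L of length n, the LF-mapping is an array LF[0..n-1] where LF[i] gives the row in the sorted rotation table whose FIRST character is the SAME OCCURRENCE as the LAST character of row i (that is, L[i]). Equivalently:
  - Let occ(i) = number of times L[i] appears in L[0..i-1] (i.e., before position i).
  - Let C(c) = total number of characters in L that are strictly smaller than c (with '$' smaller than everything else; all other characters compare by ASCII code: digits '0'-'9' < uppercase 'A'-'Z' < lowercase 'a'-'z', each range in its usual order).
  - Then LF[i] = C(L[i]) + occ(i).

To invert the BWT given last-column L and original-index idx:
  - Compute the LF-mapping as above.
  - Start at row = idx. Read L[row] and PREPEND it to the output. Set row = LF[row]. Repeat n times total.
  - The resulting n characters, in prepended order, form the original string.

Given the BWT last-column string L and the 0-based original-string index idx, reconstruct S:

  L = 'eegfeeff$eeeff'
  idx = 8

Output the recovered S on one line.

Answer: feeefefeffgee$

Derivation:
LF mapping: 1 2 13 8 3 4 9 10 0 5 6 7 11 12
Walk LF starting at row 8, prepending L[row]:
  step 1: row=8, L[8]='$', prepend. Next row=LF[8]=0
  step 2: row=0, L[0]='e', prepend. Next row=LF[0]=1
  step 3: row=1, L[1]='e', prepend. Next row=LF[1]=2
  step 4: row=2, L[2]='g', prepend. Next row=LF[2]=13
  step 5: row=13, L[13]='f', prepend. Next row=LF[13]=12
  step 6: row=12, L[12]='f', prepend. Next row=LF[12]=11
  step 7: row=11, L[11]='e', prepend. Next row=LF[11]=7
  step 8: row=7, L[7]='f', prepend. Next row=LF[7]=10
  step 9: row=10, L[10]='e', prepend. Next row=LF[10]=6
  step 10: row=6, L[6]='f', prepend. Next row=LF[6]=9
  step 11: row=9, L[9]='e', prepend. Next row=LF[9]=5
  step 12: row=5, L[5]='e', prepend. Next row=LF[5]=4
  step 13: row=4, L[4]='e', prepend. Next row=LF[4]=3
  step 14: row=3, L[3]='f', prepend. Next row=LF[3]=8
Reversed output: feeefefeffgee$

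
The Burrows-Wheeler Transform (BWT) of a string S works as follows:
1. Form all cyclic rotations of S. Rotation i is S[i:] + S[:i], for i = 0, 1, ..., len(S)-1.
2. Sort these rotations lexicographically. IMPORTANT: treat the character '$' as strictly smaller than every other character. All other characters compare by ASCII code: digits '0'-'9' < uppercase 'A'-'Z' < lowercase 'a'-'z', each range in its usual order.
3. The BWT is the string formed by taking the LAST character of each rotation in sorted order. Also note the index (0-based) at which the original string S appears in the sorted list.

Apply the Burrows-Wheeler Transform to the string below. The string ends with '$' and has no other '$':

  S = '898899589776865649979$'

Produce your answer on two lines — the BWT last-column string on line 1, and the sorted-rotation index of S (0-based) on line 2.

Answer: 9669587799695$87989884
13

Derivation:
All 22 rotations (rotation i = S[i:]+S[:i]):
  rot[0] = 898899589776865649979$
  rot[1] = 98899589776865649979$8
  rot[2] = 8899589776865649979$89
  rot[3] = 899589776865649979$898
  rot[4] = 99589776865649979$8988
  rot[5] = 9589776865649979$89889
  rot[6] = 589776865649979$898899
  rot[7] = 89776865649979$8988995
  rot[8] = 9776865649979$89889958
  rot[9] = 776865649979$898899589
  rot[10] = 76865649979$8988995897
  rot[11] = 6865649979$89889958977
  rot[12] = 865649979$898899589776
  rot[13] = 65649979$8988995897768
  rot[14] = 5649979$89889958977686
  rot[15] = 649979$898899589776865
  rot[16] = 49979$8988995897768656
  rot[17] = 9979$89889958977686564
  rot[18] = 979$898899589776865649
  rot[19] = 79$8988995897768656499
  rot[20] = 9$89889958977686564997
  rot[21] = $898899589776865649979
Sorted (with $ < everything):
  sorted[0] = $898899589776865649979  (last char: '9')
  sorted[1] = 49979$8988995897768656  (last char: '6')
  sorted[2] = 5649979$89889958977686  (last char: '6')
  sorted[3] = 589776865649979$898899  (last char: '9')
  sorted[4] = 649979$898899589776865  (last char: '5')
  sorted[5] = 65649979$8988995897768  (last char: '8')
  sorted[6] = 6865649979$89889958977  (last char: '7')
  sorted[7] = 76865649979$8988995897  (last char: '7')
  sorted[8] = 776865649979$898899589  (last char: '9')
  sorted[9] = 79$8988995897768656499  (last char: '9')
  sorted[10] = 865649979$898899589776  (last char: '6')
  sorted[11] = 8899589776865649979$89  (last char: '9')
  sorted[12] = 89776865649979$8988995  (last char: '5')
  sorted[13] = 898899589776865649979$  (last char: '$')
  sorted[14] = 899589776865649979$898  (last char: '8')
  sorted[15] = 9$89889958977686564997  (last char: '7')
  sorted[16] = 9589776865649979$89889  (last char: '9')
  sorted[17] = 9776865649979$89889958  (last char: '8')
  sorted[18] = 979$898899589776865649  (last char: '9')
  sorted[19] = 98899589776865649979$8  (last char: '8')
  sorted[20] = 99589776865649979$8988  (last char: '8')
  sorted[21] = 9979$89889958977686564  (last char: '4')
Last column: 9669587799695$87989884
Original string S is at sorted index 13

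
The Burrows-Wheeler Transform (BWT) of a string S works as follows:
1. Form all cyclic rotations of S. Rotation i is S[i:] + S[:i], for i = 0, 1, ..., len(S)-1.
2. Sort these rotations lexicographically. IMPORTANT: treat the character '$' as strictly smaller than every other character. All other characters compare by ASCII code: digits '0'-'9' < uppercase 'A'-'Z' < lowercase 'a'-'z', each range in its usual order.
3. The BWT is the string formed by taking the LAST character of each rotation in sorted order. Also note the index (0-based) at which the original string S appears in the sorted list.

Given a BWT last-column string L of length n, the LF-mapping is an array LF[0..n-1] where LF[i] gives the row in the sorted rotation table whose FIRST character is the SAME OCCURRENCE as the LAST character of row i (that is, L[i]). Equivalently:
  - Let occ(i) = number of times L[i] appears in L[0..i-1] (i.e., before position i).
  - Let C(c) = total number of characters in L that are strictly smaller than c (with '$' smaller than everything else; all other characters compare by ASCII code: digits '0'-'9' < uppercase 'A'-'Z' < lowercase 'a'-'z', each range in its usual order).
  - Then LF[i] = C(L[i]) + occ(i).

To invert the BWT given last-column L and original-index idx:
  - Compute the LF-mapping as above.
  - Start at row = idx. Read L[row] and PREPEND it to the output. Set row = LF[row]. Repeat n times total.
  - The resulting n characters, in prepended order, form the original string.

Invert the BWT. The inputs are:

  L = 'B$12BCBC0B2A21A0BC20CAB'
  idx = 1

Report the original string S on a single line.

Answer: 02ACBB2BCC2AAB10B20C1B$

Derivation:
LF mapping: 13 0 4 6 14 19 15 20 1 16 7 10 8 5 11 2 17 21 9 3 22 12 18
Walk LF starting at row 1, prepending L[row]:
  step 1: row=1, L[1]='$', prepend. Next row=LF[1]=0
  step 2: row=0, L[0]='B', prepend. Next row=LF[0]=13
  step 3: row=13, L[13]='1', prepend. Next row=LF[13]=5
  step 4: row=5, L[5]='C', prepend. Next row=LF[5]=19
  step 5: row=19, L[19]='0', prepend. Next row=LF[19]=3
  step 6: row=3, L[3]='2', prepend. Next row=LF[3]=6
  step 7: row=6, L[6]='B', prepend. Next row=LF[6]=15
  step 8: row=15, L[15]='0', prepend. Next row=LF[15]=2
  step 9: row=2, L[2]='1', prepend. Next row=LF[2]=4
  step 10: row=4, L[4]='B', prepend. Next row=LF[4]=14
  step 11: row=14, L[14]='A', prepend. Next row=LF[14]=11
  step 12: row=11, L[11]='A', prepend. Next row=LF[11]=10
  step 13: row=10, L[10]='2', prepend. Next row=LF[10]=7
  step 14: row=7, L[7]='C', prepend. Next row=LF[7]=20
  step 15: row=20, L[20]='C', prepend. Next row=LF[20]=22
  step 16: row=22, L[22]='B', prepend. Next row=LF[22]=18
  step 17: row=18, L[18]='2', prepend. Next row=LF[18]=9
  step 18: row=9, L[9]='B', prepend. Next row=LF[9]=16
  step 19: row=16, L[16]='B', prepend. Next row=LF[16]=17
  step 20: row=17, L[17]='C', prepend. Next row=LF[17]=21
  step 21: row=21, L[21]='A', prepend. Next row=LF[21]=12
  step 22: row=12, L[12]='2', prepend. Next row=LF[12]=8
  step 23: row=8, L[8]='0', prepend. Next row=LF[8]=1
Reversed output: 02ACBB2BCC2AAB10B20C1B$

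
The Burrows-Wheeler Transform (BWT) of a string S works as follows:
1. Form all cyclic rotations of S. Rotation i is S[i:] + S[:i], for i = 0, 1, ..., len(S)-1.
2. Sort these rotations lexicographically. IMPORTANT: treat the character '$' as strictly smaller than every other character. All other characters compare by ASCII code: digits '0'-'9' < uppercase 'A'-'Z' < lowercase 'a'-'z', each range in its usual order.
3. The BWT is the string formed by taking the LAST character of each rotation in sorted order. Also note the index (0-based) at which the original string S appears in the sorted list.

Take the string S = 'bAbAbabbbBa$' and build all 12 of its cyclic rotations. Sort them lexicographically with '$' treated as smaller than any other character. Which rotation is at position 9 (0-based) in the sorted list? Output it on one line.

Answer: babbbBa$bAbA

Derivation:
All 12 rotations (rotation i = S[i:]+S[:i]):
  rot[0] = bAbAbabbbBa$
  rot[1] = AbAbabbbBa$b
  rot[2] = bAbabbbBa$bA
  rot[3] = AbabbbBa$bAb
  rot[4] = babbbBa$bAbA
  rot[5] = abbbBa$bAbAb
  rot[6] = bbbBa$bAbAba
  rot[7] = bbBa$bAbAbab
  rot[8] = bBa$bAbAbabb
  rot[9] = Ba$bAbAbabbb
  rot[10] = a$bAbAbabbbB
  rot[11] = $bAbAbabbbBa
Sorted (with $ < everything):
  sorted[0] = $bAbAbabbbBa
  sorted[1] = AbAbabbbBa$b
  sorted[2] = AbabbbBa$bAb
  sorted[3] = Ba$bAbAbabbb
  sorted[4] = a$bAbAbabbbB
  sorted[5] = abbbBa$bAbAb
  sorted[6] = bAbAbabbbBa$
  sorted[7] = bAbabbbBa$bA
  sorted[8] = bBa$bAbAbabb
  sorted[9] = babbbBa$bAbA
  sorted[10] = bbBa$bAbAbab
  sorted[11] = bbbBa$bAbAba
sorted[9] = babbbBa$bAbA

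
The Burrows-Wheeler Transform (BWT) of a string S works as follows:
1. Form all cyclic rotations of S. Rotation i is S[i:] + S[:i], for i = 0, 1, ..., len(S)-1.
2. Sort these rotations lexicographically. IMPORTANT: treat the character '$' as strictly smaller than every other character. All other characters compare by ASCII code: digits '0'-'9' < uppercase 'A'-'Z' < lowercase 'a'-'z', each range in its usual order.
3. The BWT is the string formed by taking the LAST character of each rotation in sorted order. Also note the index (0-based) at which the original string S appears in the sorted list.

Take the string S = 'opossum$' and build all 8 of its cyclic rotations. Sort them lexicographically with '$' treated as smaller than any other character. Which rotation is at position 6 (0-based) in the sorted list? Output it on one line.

Answer: sum$opos

Derivation:
All 8 rotations (rotation i = S[i:]+S[:i]):
  rot[0] = opossum$
  rot[1] = possum$o
  rot[2] = ossum$op
  rot[3] = ssum$opo
  rot[4] = sum$opos
  rot[5] = um$oposs
  rot[6] = m$opossu
  rot[7] = $opossum
Sorted (with $ < everything):
  sorted[0] = $opossum
  sorted[1] = m$opossu
  sorted[2] = opossum$
  sorted[3] = ossum$op
  sorted[4] = possum$o
  sorted[5] = ssum$opo
  sorted[6] = sum$opos
  sorted[7] = um$oposs
sorted[6] = sum$opos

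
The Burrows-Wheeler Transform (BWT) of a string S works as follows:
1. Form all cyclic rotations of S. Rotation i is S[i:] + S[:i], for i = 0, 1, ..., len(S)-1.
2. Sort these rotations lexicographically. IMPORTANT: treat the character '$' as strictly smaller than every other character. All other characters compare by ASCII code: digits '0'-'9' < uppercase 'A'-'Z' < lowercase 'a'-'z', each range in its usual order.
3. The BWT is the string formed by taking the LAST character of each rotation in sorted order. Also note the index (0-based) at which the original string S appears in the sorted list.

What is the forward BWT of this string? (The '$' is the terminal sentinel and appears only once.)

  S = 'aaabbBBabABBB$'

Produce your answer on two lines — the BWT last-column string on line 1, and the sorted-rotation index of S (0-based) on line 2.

Answer: BbBBAbB$aBaaba
7

Derivation:
All 14 rotations (rotation i = S[i:]+S[:i]):
  rot[0] = aaabbBBabABBB$
  rot[1] = aabbBBabABBB$a
  rot[2] = abbBBabABBB$aa
  rot[3] = bbBBabABBB$aaa
  rot[4] = bBBabABBB$aaab
  rot[5] = BBabABBB$aaabb
  rot[6] = BabABBB$aaabbB
  rot[7] = abABBB$aaabbBB
  rot[8] = bABBB$aaabbBBa
  rot[9] = ABBB$aaabbBBab
  rot[10] = BBB$aaabbBBabA
  rot[11] = BB$aaabbBBabAB
  rot[12] = B$aaabbBBabABB
  rot[13] = $aaabbBBabABBB
Sorted (with $ < everything):
  sorted[0] = $aaabbBBabABBB  (last char: 'B')
  sorted[1] = ABBB$aaabbBBab  (last char: 'b')
  sorted[2] = B$aaabbBBabABB  (last char: 'B')
  sorted[3] = BB$aaabbBBabAB  (last char: 'B')
  sorted[4] = BBB$aaabbBBabA  (last char: 'A')
  sorted[5] = BBabABBB$aaabb  (last char: 'b')
  sorted[6] = BabABBB$aaabbB  (last char: 'B')
  sorted[7] = aaabbBBabABBB$  (last char: '$')
  sorted[8] = aabbBBabABBB$a  (last char: 'a')
  sorted[9] = abABBB$aaabbBB  (last char: 'B')
  sorted[10] = abbBBabABBB$aa  (last char: 'a')
  sorted[11] = bABBB$aaabbBBa  (last char: 'a')
  sorted[12] = bBBabABBB$aaab  (last char: 'b')
  sorted[13] = bbBBabABBB$aaa  (last char: 'a')
Last column: BbBBAbB$aBaaba
Original string S is at sorted index 7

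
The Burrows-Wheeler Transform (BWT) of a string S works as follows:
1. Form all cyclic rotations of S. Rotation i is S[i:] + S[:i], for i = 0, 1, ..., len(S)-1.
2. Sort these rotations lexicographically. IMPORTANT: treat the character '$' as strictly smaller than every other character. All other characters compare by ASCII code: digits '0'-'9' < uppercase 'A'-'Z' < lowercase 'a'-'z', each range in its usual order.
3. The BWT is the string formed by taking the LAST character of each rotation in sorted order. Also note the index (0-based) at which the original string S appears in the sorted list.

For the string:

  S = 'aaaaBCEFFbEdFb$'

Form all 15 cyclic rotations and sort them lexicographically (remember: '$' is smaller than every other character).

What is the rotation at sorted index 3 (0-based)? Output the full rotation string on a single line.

All 15 rotations (rotation i = S[i:]+S[:i]):
  rot[0] = aaaaBCEFFbEdFb$
  rot[1] = aaaBCEFFbEdFb$a
  rot[2] = aaBCEFFbEdFb$aa
  rot[3] = aBCEFFbEdFb$aaa
  rot[4] = BCEFFbEdFb$aaaa
  rot[5] = CEFFbEdFb$aaaaB
  rot[6] = EFFbEdFb$aaaaBC
  rot[7] = FFbEdFb$aaaaBCE
  rot[8] = FbEdFb$aaaaBCEF
  rot[9] = bEdFb$aaaaBCEFF
  rot[10] = EdFb$aaaaBCEFFb
  rot[11] = dFb$aaaaBCEFFbE
  rot[12] = Fb$aaaaBCEFFbEd
  rot[13] = b$aaaaBCEFFbEdF
  rot[14] = $aaaaBCEFFbEdFb
Sorted (with $ < everything):
  sorted[0] = $aaaaBCEFFbEdFb
  sorted[1] = BCEFFbEdFb$aaaa
  sorted[2] = CEFFbEdFb$aaaaB
  sorted[3] = EFFbEdFb$aaaaBC
  sorted[4] = EdFb$aaaaBCEFFb
  sorted[5] = FFbEdFb$aaaaBCE
  sorted[6] = Fb$aaaaBCEFFbEd
  sorted[7] = FbEdFb$aaaaBCEF
  sorted[8] = aBCEFFbEdFb$aaa
  sorted[9] = aaBCEFFbEdFb$aa
  sorted[10] = aaaBCEFFbEdFb$a
  sorted[11] = aaaaBCEFFbEdFb$
  sorted[12] = b$aaaaBCEFFbEdF
  sorted[13] = bEdFb$aaaaBCEFF
  sorted[14] = dFb$aaaaBCEFFbE
sorted[3] = EFFbEdFb$aaaaBC

Answer: EFFbEdFb$aaaaBC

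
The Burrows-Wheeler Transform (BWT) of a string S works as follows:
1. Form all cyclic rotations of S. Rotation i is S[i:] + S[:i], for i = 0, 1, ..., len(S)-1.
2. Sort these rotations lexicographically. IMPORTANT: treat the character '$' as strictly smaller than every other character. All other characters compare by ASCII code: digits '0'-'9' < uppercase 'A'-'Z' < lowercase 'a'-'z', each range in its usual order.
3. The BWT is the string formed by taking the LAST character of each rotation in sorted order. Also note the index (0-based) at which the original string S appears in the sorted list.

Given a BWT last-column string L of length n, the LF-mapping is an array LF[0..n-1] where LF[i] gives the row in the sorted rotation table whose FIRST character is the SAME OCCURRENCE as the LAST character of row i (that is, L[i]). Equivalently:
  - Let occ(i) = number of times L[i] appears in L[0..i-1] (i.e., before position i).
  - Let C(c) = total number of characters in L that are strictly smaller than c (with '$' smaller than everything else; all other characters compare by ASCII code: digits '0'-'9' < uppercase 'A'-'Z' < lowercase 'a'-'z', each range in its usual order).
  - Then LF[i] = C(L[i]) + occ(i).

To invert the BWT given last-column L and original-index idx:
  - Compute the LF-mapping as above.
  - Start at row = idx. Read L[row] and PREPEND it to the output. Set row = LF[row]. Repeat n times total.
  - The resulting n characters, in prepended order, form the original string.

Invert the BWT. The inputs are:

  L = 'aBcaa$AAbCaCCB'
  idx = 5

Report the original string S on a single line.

LF mapping: 8 3 13 9 10 0 1 2 12 5 11 6 7 4
Walk LF starting at row 5, prepending L[row]:
  step 1: row=5, L[5]='$', prepend. Next row=LF[5]=0
  step 2: row=0, L[0]='a', prepend. Next row=LF[0]=8
  step 3: row=8, L[8]='b', prepend. Next row=LF[8]=12
  step 4: row=12, L[12]='C', prepend. Next row=LF[12]=7
  step 5: row=7, L[7]='A', prepend. Next row=LF[7]=2
  step 6: row=2, L[2]='c', prepend. Next row=LF[2]=13
  step 7: row=13, L[13]='B', prepend. Next row=LF[13]=4
  step 8: row=4, L[4]='a', prepend. Next row=LF[4]=10
  step 9: row=10, L[10]='a', prepend. Next row=LF[10]=11
  step 10: row=11, L[11]='C', prepend. Next row=LF[11]=6
  step 11: row=6, L[6]='A', prepend. Next row=LF[6]=1
  step 12: row=1, L[1]='B', prepend. Next row=LF[1]=3
  step 13: row=3, L[3]='a', prepend. Next row=LF[3]=9
  step 14: row=9, L[9]='C', prepend. Next row=LF[9]=5
Reversed output: CaBACaaBcACba$

Answer: CaBACaaBcACba$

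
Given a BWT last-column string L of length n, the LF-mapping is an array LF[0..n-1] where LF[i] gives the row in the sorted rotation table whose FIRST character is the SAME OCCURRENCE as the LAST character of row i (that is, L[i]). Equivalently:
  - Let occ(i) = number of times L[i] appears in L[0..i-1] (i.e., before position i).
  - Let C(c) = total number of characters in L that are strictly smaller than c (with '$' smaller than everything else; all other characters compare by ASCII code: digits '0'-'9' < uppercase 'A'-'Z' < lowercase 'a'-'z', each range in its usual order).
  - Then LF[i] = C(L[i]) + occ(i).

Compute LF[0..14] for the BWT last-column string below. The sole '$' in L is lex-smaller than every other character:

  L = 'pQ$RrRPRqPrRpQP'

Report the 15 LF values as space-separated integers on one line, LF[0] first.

Char counts: '$':1, 'P':3, 'Q':2, 'R':4, 'p':2, 'q':1, 'r':2
C (first-col start): C('$')=0, C('P')=1, C('Q')=4, C('R')=6, C('p')=10, C('q')=12, C('r')=13
L[0]='p': occ=0, LF[0]=C('p')+0=10+0=10
L[1]='Q': occ=0, LF[1]=C('Q')+0=4+0=4
L[2]='$': occ=0, LF[2]=C('$')+0=0+0=0
L[3]='R': occ=0, LF[3]=C('R')+0=6+0=6
L[4]='r': occ=0, LF[4]=C('r')+0=13+0=13
L[5]='R': occ=1, LF[5]=C('R')+1=6+1=7
L[6]='P': occ=0, LF[6]=C('P')+0=1+0=1
L[7]='R': occ=2, LF[7]=C('R')+2=6+2=8
L[8]='q': occ=0, LF[8]=C('q')+0=12+0=12
L[9]='P': occ=1, LF[9]=C('P')+1=1+1=2
L[10]='r': occ=1, LF[10]=C('r')+1=13+1=14
L[11]='R': occ=3, LF[11]=C('R')+3=6+3=9
L[12]='p': occ=1, LF[12]=C('p')+1=10+1=11
L[13]='Q': occ=1, LF[13]=C('Q')+1=4+1=5
L[14]='P': occ=2, LF[14]=C('P')+2=1+2=3

Answer: 10 4 0 6 13 7 1 8 12 2 14 9 11 5 3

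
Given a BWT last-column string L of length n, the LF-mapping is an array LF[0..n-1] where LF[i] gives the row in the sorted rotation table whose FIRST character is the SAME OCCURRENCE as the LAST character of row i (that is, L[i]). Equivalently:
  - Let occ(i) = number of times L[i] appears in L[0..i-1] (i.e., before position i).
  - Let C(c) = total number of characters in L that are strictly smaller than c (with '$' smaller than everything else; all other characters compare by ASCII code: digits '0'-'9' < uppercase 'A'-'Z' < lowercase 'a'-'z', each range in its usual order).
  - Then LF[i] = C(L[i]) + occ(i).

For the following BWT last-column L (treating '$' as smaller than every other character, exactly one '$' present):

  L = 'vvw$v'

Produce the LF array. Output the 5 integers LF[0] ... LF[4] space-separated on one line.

Char counts: '$':1, 'v':3, 'w':1
C (first-col start): C('$')=0, C('v')=1, C('w')=4
L[0]='v': occ=0, LF[0]=C('v')+0=1+0=1
L[1]='v': occ=1, LF[1]=C('v')+1=1+1=2
L[2]='w': occ=0, LF[2]=C('w')+0=4+0=4
L[3]='$': occ=0, LF[3]=C('$')+0=0+0=0
L[4]='v': occ=2, LF[4]=C('v')+2=1+2=3

Answer: 1 2 4 0 3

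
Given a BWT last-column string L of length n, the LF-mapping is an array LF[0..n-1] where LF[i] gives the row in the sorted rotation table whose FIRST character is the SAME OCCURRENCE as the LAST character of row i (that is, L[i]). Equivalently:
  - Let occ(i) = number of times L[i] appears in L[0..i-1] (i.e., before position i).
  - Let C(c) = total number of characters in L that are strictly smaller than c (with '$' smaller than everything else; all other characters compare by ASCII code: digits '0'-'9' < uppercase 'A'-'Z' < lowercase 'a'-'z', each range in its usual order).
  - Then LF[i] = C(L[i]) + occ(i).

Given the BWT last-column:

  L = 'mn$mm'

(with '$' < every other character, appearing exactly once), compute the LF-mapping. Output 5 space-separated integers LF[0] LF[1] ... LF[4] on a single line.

Char counts: '$':1, 'm':3, 'n':1
C (first-col start): C('$')=0, C('m')=1, C('n')=4
L[0]='m': occ=0, LF[0]=C('m')+0=1+0=1
L[1]='n': occ=0, LF[1]=C('n')+0=4+0=4
L[2]='$': occ=0, LF[2]=C('$')+0=0+0=0
L[3]='m': occ=1, LF[3]=C('m')+1=1+1=2
L[4]='m': occ=2, LF[4]=C('m')+2=1+2=3

Answer: 1 4 0 2 3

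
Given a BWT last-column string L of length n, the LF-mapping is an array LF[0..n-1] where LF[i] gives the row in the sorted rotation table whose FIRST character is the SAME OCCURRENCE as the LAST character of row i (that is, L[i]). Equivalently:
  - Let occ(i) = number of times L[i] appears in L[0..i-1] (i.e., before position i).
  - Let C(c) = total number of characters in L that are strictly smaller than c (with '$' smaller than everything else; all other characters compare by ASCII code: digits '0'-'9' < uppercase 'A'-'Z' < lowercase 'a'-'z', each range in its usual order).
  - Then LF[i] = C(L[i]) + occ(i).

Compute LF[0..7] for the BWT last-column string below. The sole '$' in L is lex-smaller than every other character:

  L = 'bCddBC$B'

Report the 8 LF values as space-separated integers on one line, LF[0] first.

Char counts: '$':1, 'B':2, 'C':2, 'b':1, 'd':2
C (first-col start): C('$')=0, C('B')=1, C('C')=3, C('b')=5, C('d')=6
L[0]='b': occ=0, LF[0]=C('b')+0=5+0=5
L[1]='C': occ=0, LF[1]=C('C')+0=3+0=3
L[2]='d': occ=0, LF[2]=C('d')+0=6+0=6
L[3]='d': occ=1, LF[3]=C('d')+1=6+1=7
L[4]='B': occ=0, LF[4]=C('B')+0=1+0=1
L[5]='C': occ=1, LF[5]=C('C')+1=3+1=4
L[6]='$': occ=0, LF[6]=C('$')+0=0+0=0
L[7]='B': occ=1, LF[7]=C('B')+1=1+1=2

Answer: 5 3 6 7 1 4 0 2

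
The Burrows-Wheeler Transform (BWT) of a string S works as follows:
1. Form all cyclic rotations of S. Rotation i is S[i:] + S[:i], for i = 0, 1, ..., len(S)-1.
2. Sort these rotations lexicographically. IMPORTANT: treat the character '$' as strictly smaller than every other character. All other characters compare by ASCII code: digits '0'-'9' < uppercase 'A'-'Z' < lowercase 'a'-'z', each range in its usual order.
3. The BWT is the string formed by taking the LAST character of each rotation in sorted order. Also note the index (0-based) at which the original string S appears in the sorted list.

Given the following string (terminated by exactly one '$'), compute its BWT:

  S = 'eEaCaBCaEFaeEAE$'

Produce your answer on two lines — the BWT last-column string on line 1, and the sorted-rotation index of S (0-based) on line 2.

Answer: EEaaBAeaeECECFa$
15

Derivation:
All 16 rotations (rotation i = S[i:]+S[:i]):
  rot[0] = eEaCaBCaEFaeEAE$
  rot[1] = EaCaBCaEFaeEAE$e
  rot[2] = aCaBCaEFaeEAE$eE
  rot[3] = CaBCaEFaeEAE$eEa
  rot[4] = aBCaEFaeEAE$eEaC
  rot[5] = BCaEFaeEAE$eEaCa
  rot[6] = CaEFaeEAE$eEaCaB
  rot[7] = aEFaeEAE$eEaCaBC
  rot[8] = EFaeEAE$eEaCaBCa
  rot[9] = FaeEAE$eEaCaBCaE
  rot[10] = aeEAE$eEaCaBCaEF
  rot[11] = eEAE$eEaCaBCaEFa
  rot[12] = EAE$eEaCaBCaEFae
  rot[13] = AE$eEaCaBCaEFaeE
  rot[14] = E$eEaCaBCaEFaeEA
  rot[15] = $eEaCaBCaEFaeEAE
Sorted (with $ < everything):
  sorted[0] = $eEaCaBCaEFaeEAE  (last char: 'E')
  sorted[1] = AE$eEaCaBCaEFaeE  (last char: 'E')
  sorted[2] = BCaEFaeEAE$eEaCa  (last char: 'a')
  sorted[3] = CaBCaEFaeEAE$eEa  (last char: 'a')
  sorted[4] = CaEFaeEAE$eEaCaB  (last char: 'B')
  sorted[5] = E$eEaCaBCaEFaeEA  (last char: 'A')
  sorted[6] = EAE$eEaCaBCaEFae  (last char: 'e')
  sorted[7] = EFaeEAE$eEaCaBCa  (last char: 'a')
  sorted[8] = EaCaBCaEFaeEAE$e  (last char: 'e')
  sorted[9] = FaeEAE$eEaCaBCaE  (last char: 'E')
  sorted[10] = aBCaEFaeEAE$eEaC  (last char: 'C')
  sorted[11] = aCaBCaEFaeEAE$eE  (last char: 'E')
  sorted[12] = aEFaeEAE$eEaCaBC  (last char: 'C')
  sorted[13] = aeEAE$eEaCaBCaEF  (last char: 'F')
  sorted[14] = eEAE$eEaCaBCaEFa  (last char: 'a')
  sorted[15] = eEaCaBCaEFaeEAE$  (last char: '$')
Last column: EEaaBAeaeECECFa$
Original string S is at sorted index 15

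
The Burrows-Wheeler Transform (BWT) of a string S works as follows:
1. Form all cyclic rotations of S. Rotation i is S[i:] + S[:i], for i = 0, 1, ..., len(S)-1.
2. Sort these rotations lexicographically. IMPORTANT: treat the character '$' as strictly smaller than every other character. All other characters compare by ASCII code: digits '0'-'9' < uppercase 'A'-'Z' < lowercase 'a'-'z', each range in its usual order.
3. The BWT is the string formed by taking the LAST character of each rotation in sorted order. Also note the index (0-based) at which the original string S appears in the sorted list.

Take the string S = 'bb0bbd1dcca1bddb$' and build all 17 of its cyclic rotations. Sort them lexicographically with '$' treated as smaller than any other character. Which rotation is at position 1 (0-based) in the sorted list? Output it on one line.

Answer: 0bbd1dcca1bddb$bb

Derivation:
All 17 rotations (rotation i = S[i:]+S[:i]):
  rot[0] = bb0bbd1dcca1bddb$
  rot[1] = b0bbd1dcca1bddb$b
  rot[2] = 0bbd1dcca1bddb$bb
  rot[3] = bbd1dcca1bddb$bb0
  rot[4] = bd1dcca1bddb$bb0b
  rot[5] = d1dcca1bddb$bb0bb
  rot[6] = 1dcca1bddb$bb0bbd
  rot[7] = dcca1bddb$bb0bbd1
  rot[8] = cca1bddb$bb0bbd1d
  rot[9] = ca1bddb$bb0bbd1dc
  rot[10] = a1bddb$bb0bbd1dcc
  rot[11] = 1bddb$bb0bbd1dcca
  rot[12] = bddb$bb0bbd1dcca1
  rot[13] = ddb$bb0bbd1dcca1b
  rot[14] = db$bb0bbd1dcca1bd
  rot[15] = b$bb0bbd1dcca1bdd
  rot[16] = $bb0bbd1dcca1bddb
Sorted (with $ < everything):
  sorted[0] = $bb0bbd1dcca1bddb
  sorted[1] = 0bbd1dcca1bddb$bb
  sorted[2] = 1bddb$bb0bbd1dcca
  sorted[3] = 1dcca1bddb$bb0bbd
  sorted[4] = a1bddb$bb0bbd1dcc
  sorted[5] = b$bb0bbd1dcca1bdd
  sorted[6] = b0bbd1dcca1bddb$b
  sorted[7] = bb0bbd1dcca1bddb$
  sorted[8] = bbd1dcca1bddb$bb0
  sorted[9] = bd1dcca1bddb$bb0b
  sorted[10] = bddb$bb0bbd1dcca1
  sorted[11] = ca1bddb$bb0bbd1dc
  sorted[12] = cca1bddb$bb0bbd1d
  sorted[13] = d1dcca1bddb$bb0bb
  sorted[14] = db$bb0bbd1dcca1bd
  sorted[15] = dcca1bddb$bb0bbd1
  sorted[16] = ddb$bb0bbd1dcca1b
sorted[1] = 0bbd1dcca1bddb$bb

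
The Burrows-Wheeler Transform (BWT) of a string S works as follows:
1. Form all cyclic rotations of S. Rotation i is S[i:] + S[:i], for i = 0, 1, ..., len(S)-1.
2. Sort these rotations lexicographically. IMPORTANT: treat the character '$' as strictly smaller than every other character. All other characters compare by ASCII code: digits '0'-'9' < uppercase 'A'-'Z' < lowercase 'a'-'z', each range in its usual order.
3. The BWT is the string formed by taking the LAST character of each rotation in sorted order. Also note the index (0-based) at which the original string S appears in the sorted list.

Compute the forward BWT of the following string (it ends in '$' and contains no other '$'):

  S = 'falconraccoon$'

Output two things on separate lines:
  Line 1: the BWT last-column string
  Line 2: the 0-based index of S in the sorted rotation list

Answer: nrfalc$aoooccn
6

Derivation:
All 14 rotations (rotation i = S[i:]+S[:i]):
  rot[0] = falconraccoon$
  rot[1] = alconraccoon$f
  rot[2] = lconraccoon$fa
  rot[3] = conraccoon$fal
  rot[4] = onraccoon$falc
  rot[5] = nraccoon$falco
  rot[6] = raccoon$falcon
  rot[7] = accoon$falconr
  rot[8] = ccoon$falconra
  rot[9] = coon$falconrac
  rot[10] = oon$falconracc
  rot[11] = on$falconracco
  rot[12] = n$falconraccoo
  rot[13] = $falconraccoon
Sorted (with $ < everything):
  sorted[0] = $falconraccoon  (last char: 'n')
  sorted[1] = accoon$falconr  (last char: 'r')
  sorted[2] = alconraccoon$f  (last char: 'f')
  sorted[3] = ccoon$falconra  (last char: 'a')
  sorted[4] = conraccoon$fal  (last char: 'l')
  sorted[5] = coon$falconrac  (last char: 'c')
  sorted[6] = falconraccoon$  (last char: '$')
  sorted[7] = lconraccoon$fa  (last char: 'a')
  sorted[8] = n$falconraccoo  (last char: 'o')
  sorted[9] = nraccoon$falco  (last char: 'o')
  sorted[10] = on$falconracco  (last char: 'o')
  sorted[11] = onraccoon$falc  (last char: 'c')
  sorted[12] = oon$falconracc  (last char: 'c')
  sorted[13] = raccoon$falcon  (last char: 'n')
Last column: nrfalc$aoooccn
Original string S is at sorted index 6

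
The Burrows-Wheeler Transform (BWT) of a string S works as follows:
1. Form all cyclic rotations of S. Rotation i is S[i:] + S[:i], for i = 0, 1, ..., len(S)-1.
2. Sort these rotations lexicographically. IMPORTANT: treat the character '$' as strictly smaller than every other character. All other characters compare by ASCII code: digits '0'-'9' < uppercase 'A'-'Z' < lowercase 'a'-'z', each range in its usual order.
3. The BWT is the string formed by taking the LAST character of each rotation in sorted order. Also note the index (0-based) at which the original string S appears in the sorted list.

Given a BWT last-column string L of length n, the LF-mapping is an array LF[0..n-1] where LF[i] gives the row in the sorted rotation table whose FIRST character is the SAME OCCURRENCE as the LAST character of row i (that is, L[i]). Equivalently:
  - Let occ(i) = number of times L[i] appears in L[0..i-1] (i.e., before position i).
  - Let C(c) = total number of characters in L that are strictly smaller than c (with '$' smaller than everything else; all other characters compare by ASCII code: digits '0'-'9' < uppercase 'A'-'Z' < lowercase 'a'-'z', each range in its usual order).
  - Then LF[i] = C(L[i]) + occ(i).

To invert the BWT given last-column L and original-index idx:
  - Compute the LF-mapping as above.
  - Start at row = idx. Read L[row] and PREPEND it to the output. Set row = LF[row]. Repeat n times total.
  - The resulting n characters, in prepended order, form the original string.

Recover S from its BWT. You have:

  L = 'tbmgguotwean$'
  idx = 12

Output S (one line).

Answer: wombatnugget$

Derivation:
LF mapping: 9 2 6 4 5 11 8 10 12 3 1 7 0
Walk LF starting at row 12, prepending L[row]:
  step 1: row=12, L[12]='$', prepend. Next row=LF[12]=0
  step 2: row=0, L[0]='t', prepend. Next row=LF[0]=9
  step 3: row=9, L[9]='e', prepend. Next row=LF[9]=3
  step 4: row=3, L[3]='g', prepend. Next row=LF[3]=4
  step 5: row=4, L[4]='g', prepend. Next row=LF[4]=5
  step 6: row=5, L[5]='u', prepend. Next row=LF[5]=11
  step 7: row=11, L[11]='n', prepend. Next row=LF[11]=7
  step 8: row=7, L[7]='t', prepend. Next row=LF[7]=10
  step 9: row=10, L[10]='a', prepend. Next row=LF[10]=1
  step 10: row=1, L[1]='b', prepend. Next row=LF[1]=2
  step 11: row=2, L[2]='m', prepend. Next row=LF[2]=6
  step 12: row=6, L[6]='o', prepend. Next row=LF[6]=8
  step 13: row=8, L[8]='w', prepend. Next row=LF[8]=12
Reversed output: wombatnugget$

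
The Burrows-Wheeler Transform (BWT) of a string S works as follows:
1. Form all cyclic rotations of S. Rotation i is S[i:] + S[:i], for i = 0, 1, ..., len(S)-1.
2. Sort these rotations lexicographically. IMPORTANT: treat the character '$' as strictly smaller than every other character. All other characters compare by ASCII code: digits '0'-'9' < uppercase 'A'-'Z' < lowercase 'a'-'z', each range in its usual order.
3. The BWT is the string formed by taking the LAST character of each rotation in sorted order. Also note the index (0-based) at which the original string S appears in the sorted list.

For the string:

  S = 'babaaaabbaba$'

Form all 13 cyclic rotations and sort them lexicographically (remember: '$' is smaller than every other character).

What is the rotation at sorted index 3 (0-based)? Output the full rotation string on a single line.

All 13 rotations (rotation i = S[i:]+S[:i]):
  rot[0] = babaaaabbaba$
  rot[1] = abaaaabbaba$b
  rot[2] = baaaabbaba$ba
  rot[3] = aaaabbaba$bab
  rot[4] = aaabbaba$baba
  rot[5] = aabbaba$babaa
  rot[6] = abbaba$babaaa
  rot[7] = bbaba$babaaaa
  rot[8] = baba$babaaaab
  rot[9] = aba$babaaaabb
  rot[10] = ba$babaaaabba
  rot[11] = a$babaaaabbab
  rot[12] = $babaaaabbaba
Sorted (with $ < everything):
  sorted[0] = $babaaaabbaba
  sorted[1] = a$babaaaabbab
  sorted[2] = aaaabbaba$bab
  sorted[3] = aaabbaba$baba
  sorted[4] = aabbaba$babaa
  sorted[5] = aba$babaaaabb
  sorted[6] = abaaaabbaba$b
  sorted[7] = abbaba$babaaa
  sorted[8] = ba$babaaaabba
  sorted[9] = baaaabbaba$ba
  sorted[10] = baba$babaaaab
  sorted[11] = babaaaabbaba$
  sorted[12] = bbaba$babaaaa
sorted[3] = aaabbaba$baba

Answer: aaabbaba$baba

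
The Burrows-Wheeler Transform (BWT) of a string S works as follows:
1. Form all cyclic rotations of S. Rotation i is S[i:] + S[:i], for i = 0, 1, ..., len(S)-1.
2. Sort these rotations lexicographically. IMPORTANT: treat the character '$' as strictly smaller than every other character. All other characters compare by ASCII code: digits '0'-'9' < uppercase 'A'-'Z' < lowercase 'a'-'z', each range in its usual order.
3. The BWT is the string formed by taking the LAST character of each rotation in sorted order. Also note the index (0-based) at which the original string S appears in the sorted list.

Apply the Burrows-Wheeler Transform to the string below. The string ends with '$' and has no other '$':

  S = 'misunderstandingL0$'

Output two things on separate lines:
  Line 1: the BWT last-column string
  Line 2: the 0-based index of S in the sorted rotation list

Answer: 0Lgtnndndm$uaieriss
10

Derivation:
All 19 rotations (rotation i = S[i:]+S[:i]):
  rot[0] = misunderstandingL0$
  rot[1] = isunderstandingL0$m
  rot[2] = sunderstandingL0$mi
  rot[3] = understandingL0$mis
  rot[4] = nderstandingL0$misu
  rot[5] = derstandingL0$misun
  rot[6] = erstandingL0$misund
  rot[7] = rstandingL0$misunde
  rot[8] = standingL0$misunder
  rot[9] = tandingL0$misunders
  rot[10] = andingL0$misunderst
  rot[11] = ndingL0$misundersta
  rot[12] = dingL0$misunderstan
  rot[13] = ingL0$misunderstand
  rot[14] = ngL0$misunderstandi
  rot[15] = gL0$misunderstandin
  rot[16] = L0$misunderstanding
  rot[17] = 0$misunderstandingL
  rot[18] = $misunderstandingL0
Sorted (with $ < everything):
  sorted[0] = $misunderstandingL0  (last char: '0')
  sorted[1] = 0$misunderstandingL  (last char: 'L')
  sorted[2] = L0$misunderstanding  (last char: 'g')
  sorted[3] = andingL0$misunderst  (last char: 't')
  sorted[4] = derstandingL0$misun  (last char: 'n')
  sorted[5] = dingL0$misunderstan  (last char: 'n')
  sorted[6] = erstandingL0$misund  (last char: 'd')
  sorted[7] = gL0$misunderstandin  (last char: 'n')
  sorted[8] = ingL0$misunderstand  (last char: 'd')
  sorted[9] = isunderstandingL0$m  (last char: 'm')
  sorted[10] = misunderstandingL0$  (last char: '$')
  sorted[11] = nderstandingL0$misu  (last char: 'u')
  sorted[12] = ndingL0$misundersta  (last char: 'a')
  sorted[13] = ngL0$misunderstandi  (last char: 'i')
  sorted[14] = rstandingL0$misunde  (last char: 'e')
  sorted[15] = standingL0$misunder  (last char: 'r')
  sorted[16] = sunderstandingL0$mi  (last char: 'i')
  sorted[17] = tandingL0$misunders  (last char: 's')
  sorted[18] = understandingL0$mis  (last char: 's')
Last column: 0Lgtnndndm$uaieriss
Original string S is at sorted index 10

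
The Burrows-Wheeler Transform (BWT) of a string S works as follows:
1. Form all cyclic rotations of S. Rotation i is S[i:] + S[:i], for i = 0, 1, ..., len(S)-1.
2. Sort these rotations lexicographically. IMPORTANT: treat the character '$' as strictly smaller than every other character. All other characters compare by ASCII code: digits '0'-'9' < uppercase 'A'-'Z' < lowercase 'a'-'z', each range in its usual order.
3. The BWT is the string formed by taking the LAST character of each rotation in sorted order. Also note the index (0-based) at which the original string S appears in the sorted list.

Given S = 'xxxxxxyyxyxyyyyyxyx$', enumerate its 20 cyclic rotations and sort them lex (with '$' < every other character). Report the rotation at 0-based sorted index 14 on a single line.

Answer: yxyyyyyxyx$xxxxxxyyx

Derivation:
All 20 rotations (rotation i = S[i:]+S[:i]):
  rot[0] = xxxxxxyyxyxyyyyyxyx$
  rot[1] = xxxxxyyxyxyyyyyxyx$x
  rot[2] = xxxxyyxyxyyyyyxyx$xx
  rot[3] = xxxyyxyxyyyyyxyx$xxx
  rot[4] = xxyyxyxyyyyyxyx$xxxx
  rot[5] = xyyxyxyyyyyxyx$xxxxx
  rot[6] = yyxyxyyyyyxyx$xxxxxx
  rot[7] = yxyxyyyyyxyx$xxxxxxy
  rot[8] = xyxyyyyyxyx$xxxxxxyy
  rot[9] = yxyyyyyxyx$xxxxxxyyx
  rot[10] = xyyyyyxyx$xxxxxxyyxy
  rot[11] = yyyyyxyx$xxxxxxyyxyx
  rot[12] = yyyyxyx$xxxxxxyyxyxy
  rot[13] = yyyxyx$xxxxxxyyxyxyy
  rot[14] = yyxyx$xxxxxxyyxyxyyy
  rot[15] = yxyx$xxxxxxyyxyxyyyy
  rot[16] = xyx$xxxxxxyyxyxyyyyy
  rot[17] = yx$xxxxxxyyxyxyyyyyx
  rot[18] = x$xxxxxxyyxyxyyyyyxy
  rot[19] = $xxxxxxyyxyxyyyyyxyx
Sorted (with $ < everything):
  sorted[0] = $xxxxxxyyxyxyyyyyxyx
  sorted[1] = x$xxxxxxyyxyxyyyyyxy
  sorted[2] = xxxxxxyyxyxyyyyyxyx$
  sorted[3] = xxxxxyyxyxyyyyyxyx$x
  sorted[4] = xxxxyyxyxyyyyyxyx$xx
  sorted[5] = xxxyyxyxyyyyyxyx$xxx
  sorted[6] = xxyyxyxyyyyyxyx$xxxx
  sorted[7] = xyx$xxxxxxyyxyxyyyyy
  sorted[8] = xyxyyyyyxyx$xxxxxxyy
  sorted[9] = xyyxyxyyyyyxyx$xxxxx
  sorted[10] = xyyyyyxyx$xxxxxxyyxy
  sorted[11] = yx$xxxxxxyyxyxyyyyyx
  sorted[12] = yxyx$xxxxxxyyxyxyyyy
  sorted[13] = yxyxyyyyyxyx$xxxxxxy
  sorted[14] = yxyyyyyxyx$xxxxxxyyx
  sorted[15] = yyxyx$xxxxxxyyxyxyyy
  sorted[16] = yyxyxyyyyyxyx$xxxxxx
  sorted[17] = yyyxyx$xxxxxxyyxyxyy
  sorted[18] = yyyyxyx$xxxxxxyyxyxy
  sorted[19] = yyyyyxyx$xxxxxxyyxyx
sorted[14] = yxyyyyyxyx$xxxxxxyyx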